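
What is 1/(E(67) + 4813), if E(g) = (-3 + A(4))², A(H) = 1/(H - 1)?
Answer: 9/43381 ≈ 0.00020746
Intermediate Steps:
A(H) = 1/(-1 + H)
E(g) = 64/9 (E(g) = (-3 + 1/(-1 + 4))² = (-3 + 1/3)² = (-3 + ⅓)² = (-8/3)² = 64/9)
1/(E(67) + 4813) = 1/(64/9 + 4813) = 1/(43381/9) = 9/43381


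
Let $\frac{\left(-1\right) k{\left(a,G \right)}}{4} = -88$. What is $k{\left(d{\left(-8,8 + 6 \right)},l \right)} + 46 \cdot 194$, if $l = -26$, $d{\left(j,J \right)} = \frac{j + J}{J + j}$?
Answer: $9276$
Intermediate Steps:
$d{\left(j,J \right)} = 1$ ($d{\left(j,J \right)} = \frac{J + j}{J + j} = 1$)
$k{\left(a,G \right)} = 352$ ($k{\left(a,G \right)} = \left(-4\right) \left(-88\right) = 352$)
$k{\left(d{\left(-8,8 + 6 \right)},l \right)} + 46 \cdot 194 = 352 + 46 \cdot 194 = 352 + 8924 = 9276$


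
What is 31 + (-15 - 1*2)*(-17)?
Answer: 320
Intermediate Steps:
31 + (-15 - 1*2)*(-17) = 31 + (-15 - 2)*(-17) = 31 - 17*(-17) = 31 + 289 = 320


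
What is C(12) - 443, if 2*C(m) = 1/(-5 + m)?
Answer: -6201/14 ≈ -442.93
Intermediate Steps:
C(m) = 1/(2*(-5 + m))
C(12) - 443 = 1/(2*(-5 + 12)) - 443 = (1/2)/7 - 443 = (1/2)*(1/7) - 443 = 1/14 - 443 = -6201/14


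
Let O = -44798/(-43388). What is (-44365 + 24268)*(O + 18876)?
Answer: -8230090139271/21694 ≈ -3.7937e+8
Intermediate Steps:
O = 22399/21694 (O = -44798*(-1/43388) = 22399/21694 ≈ 1.0325)
(-44365 + 24268)*(O + 18876) = (-44365 + 24268)*(22399/21694 + 18876) = -20097*409518343/21694 = -8230090139271/21694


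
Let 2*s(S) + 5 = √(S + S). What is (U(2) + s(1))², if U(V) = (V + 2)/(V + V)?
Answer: (-3 + √2)²/4 ≈ 0.62868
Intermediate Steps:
s(S) = -5/2 + √2*√S/2 (s(S) = -5/2 + √(S + S)/2 = -5/2 + √(2*S)/2 = -5/2 + (√2*√S)/2 = -5/2 + √2*√S/2)
U(V) = (2 + V)/(2*V) (U(V) = (2 + V)/((2*V)) = (2 + V)*(1/(2*V)) = (2 + V)/(2*V))
(U(2) + s(1))² = ((½)*(2 + 2)/2 + (-5/2 + √2*√1/2))² = ((½)*(½)*4 + (-5/2 + (½)*√2*1))² = (1 + (-5/2 + √2/2))² = (-3/2 + √2/2)²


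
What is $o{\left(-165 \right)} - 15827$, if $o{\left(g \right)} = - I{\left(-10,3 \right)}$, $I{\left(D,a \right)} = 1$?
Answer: $-15828$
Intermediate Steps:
$o{\left(g \right)} = -1$ ($o{\left(g \right)} = \left(-1\right) 1 = -1$)
$o{\left(-165 \right)} - 15827 = -1 - 15827 = -15828$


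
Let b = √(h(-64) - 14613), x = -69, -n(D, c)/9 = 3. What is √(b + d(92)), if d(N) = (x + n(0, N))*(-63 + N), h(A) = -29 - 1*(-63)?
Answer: √(-2784 + I*√14579) ≈ 1.1439 + 52.776*I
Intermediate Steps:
n(D, c) = -27 (n(D, c) = -9*3 = -27)
h(A) = 34 (h(A) = -29 + 63 = 34)
d(N) = 6048 - 96*N (d(N) = (-69 - 27)*(-63 + N) = -96*(-63 + N) = 6048 - 96*N)
b = I*√14579 (b = √(34 - 14613) = √(-14579) = I*√14579 ≈ 120.74*I)
√(b + d(92)) = √(I*√14579 + (6048 - 96*92)) = √(I*√14579 + (6048 - 8832)) = √(I*√14579 - 2784) = √(-2784 + I*√14579)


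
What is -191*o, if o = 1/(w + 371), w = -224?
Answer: -191/147 ≈ -1.2993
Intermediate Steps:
o = 1/147 (o = 1/(-224 + 371) = 1/147 ≈ 0.0068027)
-191*o = -191*1/147 = -191/147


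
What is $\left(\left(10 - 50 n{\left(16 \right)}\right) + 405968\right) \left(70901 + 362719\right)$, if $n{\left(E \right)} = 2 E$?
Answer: $175346388360$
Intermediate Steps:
$\left(\left(10 - 50 n{\left(16 \right)}\right) + 405968\right) \left(70901 + 362719\right) = \left(\left(10 - 50 \cdot 2 \cdot 16\right) + 405968\right) \left(70901 + 362719\right) = \left(\left(10 - 1600\right) + 405968\right) 433620 = \left(-1590 + 405968\right) 433620 = 404378 \cdot 433620 = 175346388360$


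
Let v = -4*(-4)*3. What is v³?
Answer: 110592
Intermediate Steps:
v = 48 (v = 16*3 = 48)
v³ = 48³ = 110592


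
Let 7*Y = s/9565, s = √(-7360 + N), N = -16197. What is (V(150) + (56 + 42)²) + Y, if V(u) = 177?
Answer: 9781 + I*√23557/66955 ≈ 9781.0 + 0.0022923*I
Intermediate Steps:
s = I*√23557 (s = √(-7360 - 16197) = √(-23557) = I*√23557 ≈ 153.48*I)
Y = I*√23557/66955 (Y = ((I*√23557)/9565)/7 = ((I*√23557)*(1/9565))/7 = (I*√23557/9565)/7 = I*√23557/66955 ≈ 0.0022923*I)
(V(150) + (56 + 42)²) + Y = (177 + (56 + 42)²) + I*√23557/66955 = (177 + 98²) + I*√23557/66955 = (177 + 9604) + I*√23557/66955 = 9781 + I*√23557/66955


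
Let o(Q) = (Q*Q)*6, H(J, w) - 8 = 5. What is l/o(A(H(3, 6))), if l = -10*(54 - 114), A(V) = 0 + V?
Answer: 100/169 ≈ 0.59172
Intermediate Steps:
H(J, w) = 13 (H(J, w) = 8 + 5 = 13)
A(V) = V
o(Q) = 6*Q² (o(Q) = Q²*6 = 6*Q²)
l = 600 (l = -10*(-60) = 600)
l/o(A(H(3, 6))) = 600/((6*13²)) = 600/((6*169)) = 600/1014 = 600*(1/1014) = 100/169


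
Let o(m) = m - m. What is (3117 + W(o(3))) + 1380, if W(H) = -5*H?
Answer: 4497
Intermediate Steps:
o(m) = 0
(3117 + W(o(3))) + 1380 = (3117 - 5*0) + 1380 = (3117 + 0) + 1380 = 3117 + 1380 = 4497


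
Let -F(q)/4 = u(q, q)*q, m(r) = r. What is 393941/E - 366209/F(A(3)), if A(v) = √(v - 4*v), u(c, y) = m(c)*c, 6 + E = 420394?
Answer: 393941/420388 + 366209*I/108 ≈ 0.93709 + 3390.8*I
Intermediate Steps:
E = 420388 (E = -6 + 420394 = 420388)
u(c, y) = c² (u(c, y) = c*c = c²)
A(v) = √3*√(-v) (A(v) = √(-3*v) = √3*√(-v))
F(q) = -4*q³ (F(q) = -4*q²*q = -4*q³)
393941/E - 366209/F(A(3)) = 393941/420388 - 366209*(-I/108) = 393941/420388 - (-366209)*I/108 = 393941/420388 + 366209*I/108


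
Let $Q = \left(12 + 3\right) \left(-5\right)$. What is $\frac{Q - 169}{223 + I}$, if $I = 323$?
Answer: $- \frac{122}{273} \approx -0.44689$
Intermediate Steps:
$Q = -75$ ($Q = 15 \left(-5\right) = -75$)
$\frac{Q - 169}{223 + I} = \frac{-75 - 169}{223 + 323} = - \frac{244}{546} = \left(-244\right) \frac{1}{546} = - \frac{122}{273}$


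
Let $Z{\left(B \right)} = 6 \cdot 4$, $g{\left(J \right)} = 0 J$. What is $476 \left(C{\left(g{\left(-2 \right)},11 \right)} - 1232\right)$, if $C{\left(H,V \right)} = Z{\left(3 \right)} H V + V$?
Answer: $-581196$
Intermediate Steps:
$g{\left(J \right)} = 0$
$Z{\left(B \right)} = 24$
$C{\left(H,V \right)} = V + 24 H V$ ($C{\left(H,V \right)} = 24 H V + V = V + 24 H V$)
$476 \left(C{\left(g{\left(-2 \right)},11 \right)} - 1232\right) = 476 \left(11 \left(1 + 24 \cdot 0\right) - 1232\right) = 476 \left(11 \left(1 + 0\right) - 1232\right) = 476 \left(11 \cdot 1 - 1232\right) = 476 \left(11 - 1232\right) = 476 \left(-1221\right) = -581196$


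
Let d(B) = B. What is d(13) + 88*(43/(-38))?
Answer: -1645/19 ≈ -86.579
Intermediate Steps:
d(13) + 88*(43/(-38)) = 13 + 88*(43/(-38)) = 13 + 88*(43*(-1/38)) = 13 + 88*(-43/38) = 13 - 1892/19 = -1645/19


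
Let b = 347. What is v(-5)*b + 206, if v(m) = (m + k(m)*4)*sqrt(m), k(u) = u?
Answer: 206 - 8675*I*sqrt(5) ≈ 206.0 - 19398.0*I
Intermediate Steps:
v(m) = 5*m**(3/2) (v(m) = (m + m*4)*sqrt(m) = (m + 4*m)*sqrt(m) = (5*m)*sqrt(m) = 5*m**(3/2))
v(-5)*b + 206 = (5*(-5)**(3/2))*347 + 206 = (5*(-5*I*sqrt(5)))*347 + 206 = -25*I*sqrt(5)*347 + 206 = -8675*I*sqrt(5) + 206 = 206 - 8675*I*sqrt(5)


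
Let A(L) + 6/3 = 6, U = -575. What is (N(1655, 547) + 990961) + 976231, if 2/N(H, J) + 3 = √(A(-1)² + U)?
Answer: 558682525/284 - I*√559/284 ≈ 1.9672e+6 - 0.083251*I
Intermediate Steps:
A(L) = 4 (A(L) = -2 + 6 = 4)
N(H, J) = 2/(-3 + I*√559) (N(H, J) = 2/(-3 + √(4² - 575)) = 2/(-3 + √(16 - 575)) = 2/(-3 + √(-559)) = 2/(-3 + I*√559))
(N(1655, 547) + 990961) + 976231 = ((-3/284 - I*√559/284) + 990961) + 976231 = (281432921/284 - I*√559/284) + 976231 = 558682525/284 - I*√559/284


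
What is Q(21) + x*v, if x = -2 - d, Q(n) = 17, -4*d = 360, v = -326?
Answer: -28671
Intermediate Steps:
d = -90 (d = -1/4*360 = -90)
x = 88 (x = -2 - 1*(-90) = -2 + 90 = 88)
Q(21) + x*v = 17 + 88*(-326) = 17 - 28688 = -28671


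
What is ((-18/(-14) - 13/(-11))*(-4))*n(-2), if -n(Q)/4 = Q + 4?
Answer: 6080/77 ≈ 78.961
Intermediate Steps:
n(Q) = -16 - 4*Q (n(Q) = -4*(Q + 4) = -4*(4 + Q) = -16 - 4*Q)
((-18/(-14) - 13/(-11))*(-4))*n(-2) = ((-18/(-14) - 13/(-11))*(-4))*(-16 - 4*(-2)) = ((-18*(-1/14) - 13*(-1/11))*(-4))*(-16 + 8) = ((9/7 + 13/11)*(-4))*(-8) = ((190/77)*(-4))*(-8) = -760/77*(-8) = 6080/77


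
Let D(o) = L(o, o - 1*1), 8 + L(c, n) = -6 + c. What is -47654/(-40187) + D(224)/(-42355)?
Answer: 401989180/340424077 ≈ 1.1808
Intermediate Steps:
L(c, n) = -14 + c (L(c, n) = -8 + (-6 + c) = -14 + c)
D(o) = -14 + o
-47654/(-40187) + D(224)/(-42355) = -47654/(-40187) + (-14 + 224)/(-42355) = -47654*(-1/40187) + 210*(-1/42355) = 47654/40187 - 42/8471 = 401989180/340424077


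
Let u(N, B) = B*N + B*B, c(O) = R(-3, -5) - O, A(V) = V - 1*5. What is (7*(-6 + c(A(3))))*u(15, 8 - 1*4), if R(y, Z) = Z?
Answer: -4788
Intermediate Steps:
A(V) = -5 + V (A(V) = V - 5 = -5 + V)
c(O) = -5 - O
u(N, B) = B² + B*N (u(N, B) = B*N + B² = B² + B*N)
(7*(-6 + c(A(3))))*u(15, 8 - 1*4) = (7*(-6 + (-5 - (-5 + 3))))*((8 - 1*4)*((8 - 1*4) + 15)) = (7*(-6 + (-5 - 1*(-2))))*((8 - 4)*((8 - 4) + 15)) = (7*(-6 + (-5 + 2)))*(4*(4 + 15)) = (7*(-6 - 3))*(4*19) = (7*(-9))*76 = -63*76 = -4788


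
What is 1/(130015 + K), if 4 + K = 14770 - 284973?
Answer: -1/140192 ≈ -7.1331e-6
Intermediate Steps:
K = -270207 (K = -4 + (14770 - 284973) = -4 - 270203 = -270207)
1/(130015 + K) = 1/(130015 - 270207) = 1/(-140192) = -1/140192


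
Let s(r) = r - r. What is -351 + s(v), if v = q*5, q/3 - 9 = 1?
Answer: -351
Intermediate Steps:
q = 30 (q = 27 + 3*1 = 27 + 3 = 30)
v = 150 (v = 30*5 = 150)
s(r) = 0
-351 + s(v) = -351 + 0 = -351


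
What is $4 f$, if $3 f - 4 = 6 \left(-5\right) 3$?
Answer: $- \frac{344}{3} \approx -114.67$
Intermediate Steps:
$f = - \frac{86}{3}$ ($f = \frac{4}{3} + \frac{6 \left(-5\right) 3}{3} = \frac{4}{3} + \frac{\left(-30\right) 3}{3} = \frac{4}{3} + \frac{1}{3} \left(-90\right) = \frac{4}{3} - 30 = - \frac{86}{3} \approx -28.667$)
$4 f = 4 \left(- \frac{86}{3}\right) = - \frac{344}{3}$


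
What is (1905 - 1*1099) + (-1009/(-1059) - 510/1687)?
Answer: 1441107691/1786533 ≈ 806.65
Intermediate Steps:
(1905 - 1*1099) + (-1009/(-1059) - 510/1687) = (1905 - 1099) + (-1009*(-1/1059) - 510*1/1687) = 806 + (1009/1059 - 510/1687) = 806 + 1162093/1786533 = 1441107691/1786533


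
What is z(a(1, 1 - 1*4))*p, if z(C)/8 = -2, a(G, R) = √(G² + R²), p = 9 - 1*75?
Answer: 1056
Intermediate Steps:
p = -66 (p = 9 - 75 = -66)
z(C) = -16 (z(C) = 8*(-2) = -16)
z(a(1, 1 - 1*4))*p = -16*(-66) = 1056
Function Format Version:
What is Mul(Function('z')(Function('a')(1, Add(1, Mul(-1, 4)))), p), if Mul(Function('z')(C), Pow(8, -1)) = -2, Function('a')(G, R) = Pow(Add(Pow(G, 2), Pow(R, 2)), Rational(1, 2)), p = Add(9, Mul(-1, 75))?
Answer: 1056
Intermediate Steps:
p = -66 (p = Add(9, -75) = -66)
Function('z')(C) = -16 (Function('z')(C) = Mul(8, -2) = -16)
Mul(Function('z')(Function('a')(1, Add(1, Mul(-1, 4)))), p) = Mul(-16, -66) = 1056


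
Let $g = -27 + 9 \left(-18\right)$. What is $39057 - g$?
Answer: $39246$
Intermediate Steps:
$g = -189$ ($g = -27 - 162 = -189$)
$39057 - g = 39057 - -189 = 39057 + 189 = 39246$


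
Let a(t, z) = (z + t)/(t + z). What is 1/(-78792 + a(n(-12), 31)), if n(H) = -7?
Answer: -1/78791 ≈ -1.2692e-5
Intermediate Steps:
a(t, z) = 1 (a(t, z) = (t + z)/(t + z) = 1)
1/(-78792 + a(n(-12), 31)) = 1/(-78792 + 1) = 1/(-78791) = -1/78791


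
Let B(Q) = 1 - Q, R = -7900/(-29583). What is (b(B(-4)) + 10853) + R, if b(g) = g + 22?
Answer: 321870940/29583 ≈ 10880.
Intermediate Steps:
R = 7900/29583 (R = -7900*(-1/29583) = 7900/29583 ≈ 0.26705)
b(g) = 22 + g
(b(B(-4)) + 10853) + R = ((22 + (1 - 1*(-4))) + 10853) + 7900/29583 = ((22 + (1 + 4)) + 10853) + 7900/29583 = ((22 + 5) + 10853) + 7900/29583 = (27 + 10853) + 7900/29583 = 10880 + 7900/29583 = 321870940/29583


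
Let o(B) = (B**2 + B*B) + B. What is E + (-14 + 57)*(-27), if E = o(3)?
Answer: -1140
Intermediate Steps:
o(B) = B + 2*B**2 (o(B) = (B**2 + B**2) + B = 2*B**2 + B = B + 2*B**2)
E = 21 (E = 3*(1 + 2*3) = 3*(1 + 6) = 3*7 = 21)
E + (-14 + 57)*(-27) = 21 + (-14 + 57)*(-27) = 21 + 43*(-27) = 21 - 1161 = -1140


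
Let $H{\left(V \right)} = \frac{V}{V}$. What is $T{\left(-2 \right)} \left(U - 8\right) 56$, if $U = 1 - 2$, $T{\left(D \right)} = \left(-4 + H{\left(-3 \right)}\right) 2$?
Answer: $3024$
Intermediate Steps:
$H{\left(V \right)} = 1$
$T{\left(D \right)} = -6$ ($T{\left(D \right)} = \left(-4 + 1\right) 2 = \left(-3\right) 2 = -6$)
$U = -1$
$T{\left(-2 \right)} \left(U - 8\right) 56 = - 6 \left(-1 - 8\right) 56 = \left(-6\right) \left(-9\right) 56 = 54 \cdot 56 = 3024$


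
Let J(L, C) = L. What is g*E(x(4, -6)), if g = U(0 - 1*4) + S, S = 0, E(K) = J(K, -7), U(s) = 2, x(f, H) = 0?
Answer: 0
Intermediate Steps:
E(K) = K
g = 2 (g = 2 + 0 = 2)
g*E(x(4, -6)) = 2*0 = 0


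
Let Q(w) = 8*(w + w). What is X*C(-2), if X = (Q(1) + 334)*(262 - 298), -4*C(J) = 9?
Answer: 28350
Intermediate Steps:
C(J) = -9/4 (C(J) = -1/4*9 = -9/4)
Q(w) = 16*w (Q(w) = 8*(2*w) = 16*w)
X = -12600 (X = (16*1 + 334)*(262 - 298) = (16 + 334)*(-36) = 350*(-36) = -12600)
X*C(-2) = -12600*(-9/4) = 28350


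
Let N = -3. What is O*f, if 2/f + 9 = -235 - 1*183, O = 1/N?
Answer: 2/1281 ≈ 0.0015613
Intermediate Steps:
O = -⅓ (O = 1/(-3) = -⅓ ≈ -0.33333)
f = -2/427 (f = 2/(-9 + (-235 - 1*183)) = 2/(-9 + (-235 - 183)) = 2/(-9 - 418) = 2/(-427) = 2*(-1/427) = -2/427 ≈ -0.0046838)
O*f = -⅓*(-2/427) = 2/1281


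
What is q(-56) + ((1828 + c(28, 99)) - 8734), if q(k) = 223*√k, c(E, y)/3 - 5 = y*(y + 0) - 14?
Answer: 22470 + 446*I*√14 ≈ 22470.0 + 1668.8*I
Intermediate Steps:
c(E, y) = -27 + 3*y² (c(E, y) = 15 + 3*(y*(y + 0) - 14) = 15 + 3*(y*y - 14) = 15 + 3*(y² - 14) = 15 + 3*(-14 + y²) = 15 + (-42 + 3*y²) = -27 + 3*y²)
q(-56) + ((1828 + c(28, 99)) - 8734) = 223*√(-56) + ((1828 + (-27 + 3*99²)) - 8734) = 223*(2*I*√14) + ((1828 + (-27 + 3*9801)) - 8734) = 446*I*√14 + ((1828 + (-27 + 29403)) - 8734) = 446*I*√14 + ((1828 + 29376) - 8734) = 446*I*√14 + (31204 - 8734) = 446*I*√14 + 22470 = 22470 + 446*I*√14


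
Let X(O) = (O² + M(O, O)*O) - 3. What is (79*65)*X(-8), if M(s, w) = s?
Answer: 641875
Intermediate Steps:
X(O) = -3 + 2*O² (X(O) = (O² + O*O) - 3 = (O² + O²) - 3 = 2*O² - 3 = -3 + 2*O²)
(79*65)*X(-8) = (79*65)*(-3 + 2*(-8)²) = 5135*(-3 + 2*64) = 5135*(-3 + 128) = 5135*125 = 641875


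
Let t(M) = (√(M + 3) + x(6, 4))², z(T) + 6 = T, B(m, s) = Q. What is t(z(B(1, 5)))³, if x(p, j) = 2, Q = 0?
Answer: (2 + I*√3)⁶ ≈ -143.0 - 311.77*I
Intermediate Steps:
B(m, s) = 0
z(T) = -6 + T
t(M) = (2 + √(3 + M))² (t(M) = (√(M + 3) + 2)² = (√(3 + M) + 2)² = (2 + √(3 + M))²)
t(z(B(1, 5)))³ = ((2 + √(3 + (-6 + 0)))²)³ = ((2 + √(3 - 6))²)³ = ((2 + √(-3))²)³ = ((2 + I*√3)²)³ = (2 + I*√3)⁶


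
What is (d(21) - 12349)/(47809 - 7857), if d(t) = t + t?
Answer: -12307/39952 ≈ -0.30804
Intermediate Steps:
d(t) = 2*t
(d(21) - 12349)/(47809 - 7857) = (2*21 - 12349)/(47809 - 7857) = (42 - 12349)/39952 = -12307*1/39952 = -12307/39952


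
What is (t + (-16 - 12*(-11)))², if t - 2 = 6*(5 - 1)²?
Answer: 45796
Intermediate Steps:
t = 98 (t = 2 + 6*(5 - 1)² = 2 + 6*4² = 2 + 6*16 = 2 + 96 = 98)
(t + (-16 - 12*(-11)))² = (98 + (-16 - 12*(-11)))² = (98 + (-16 + 132))² = (98 + 116)² = 214² = 45796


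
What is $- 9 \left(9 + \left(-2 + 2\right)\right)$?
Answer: $-81$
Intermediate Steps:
$- 9 \left(9 + \left(-2 + 2\right)\right) = - 9 \left(9 + 0\right) = \left(-9\right) 9 = -81$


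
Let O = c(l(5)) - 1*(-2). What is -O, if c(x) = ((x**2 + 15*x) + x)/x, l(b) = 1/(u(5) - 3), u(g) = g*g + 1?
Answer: -415/23 ≈ -18.043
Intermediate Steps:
u(g) = 1 + g**2 (u(g) = g**2 + 1 = 1 + g**2)
l(b) = 1/23 (l(b) = 1/((1 + 5**2) - 3) = 1/((1 + 25) - 3) = 1/(26 - 3) = 1/23)
c(x) = (x**2 + 16*x)/x
O = 415/23 (O = (16 + 1/23) - 1*(-2) = 369/23 + 2 = 415/23 ≈ 18.043)
-O = -1*415/23 = -415/23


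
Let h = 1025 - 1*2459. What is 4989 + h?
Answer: 3555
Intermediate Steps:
h = -1434 (h = 1025 - 2459 = -1434)
4989 + h = 4989 - 1434 = 3555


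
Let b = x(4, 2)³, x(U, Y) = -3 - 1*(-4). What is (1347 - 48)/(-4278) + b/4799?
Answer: -2076541/6843374 ≈ -0.30344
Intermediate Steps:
x(U, Y) = 1 (x(U, Y) = -3 + 4 = 1)
b = 1 (b = 1³ = 1)
(1347 - 48)/(-4278) + b/4799 = (1347 - 48)/(-4278) + 1/4799 = 1299*(-1/4278) + 1*(1/4799) = -433/1426 + 1/4799 = -2076541/6843374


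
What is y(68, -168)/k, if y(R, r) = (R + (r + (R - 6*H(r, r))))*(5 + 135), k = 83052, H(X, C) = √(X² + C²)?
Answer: -1120/20763 - 3920*√2/2307 ≈ -2.4569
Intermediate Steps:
H(X, C) = √(C² + X²)
y(R, r) = 140*r + 280*R - 840*√2*√(r²) (y(R, r) = (R + (r + (R - 6*√(r² + r²))))*(5 + 135) = (R + (r + (R - 6*√2*√(r²))))*140 = (R + (R + r - 6*√2*√(r²)))*140 = (r + 2*R - 6*√2*√(r²))*140 = 140*r + 280*R - 840*√2*√(r²))
y(68, -168)/k = (140*(-168) + 280*68 - 840*√2*√((-168)²))/83052 = (-23520 + 19040 - 840*√2*√28224)*(1/83052) = (-23520 + 19040 - 840*√2*168)*(1/83052) = (-23520 + 19040 - 141120*√2)*(1/83052) = (-4480 - 141120*√2)*(1/83052) = -1120/20763 - 3920*√2/2307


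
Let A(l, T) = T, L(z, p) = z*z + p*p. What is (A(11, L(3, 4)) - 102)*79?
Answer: -6083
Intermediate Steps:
L(z, p) = p² + z² (L(z, p) = z² + p² = p² + z²)
(A(11, L(3, 4)) - 102)*79 = ((4² + 3²) - 102)*79 = ((16 + 9) - 102)*79 = (25 - 102)*79 = -77*79 = -6083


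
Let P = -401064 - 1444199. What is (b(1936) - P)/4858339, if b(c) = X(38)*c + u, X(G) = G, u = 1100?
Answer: 1919931/4858339 ≈ 0.39518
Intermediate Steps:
b(c) = 1100 + 38*c (b(c) = 38*c + 1100 = 1100 + 38*c)
P = -1845263
(b(1936) - P)/4858339 = ((1100 + 38*1936) - 1*(-1845263))/4858339 = ((1100 + 73568) + 1845263)*(1/4858339) = (74668 + 1845263)*(1/4858339) = 1919931*(1/4858339) = 1919931/4858339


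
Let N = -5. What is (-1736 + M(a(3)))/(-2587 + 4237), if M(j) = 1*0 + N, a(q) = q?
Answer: -1741/1650 ≈ -1.0552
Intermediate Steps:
M(j) = -5 (M(j) = 1*0 - 5 = 0 - 5 = -5)
(-1736 + M(a(3)))/(-2587 + 4237) = (-1736 - 5)/(-2587 + 4237) = -1741/1650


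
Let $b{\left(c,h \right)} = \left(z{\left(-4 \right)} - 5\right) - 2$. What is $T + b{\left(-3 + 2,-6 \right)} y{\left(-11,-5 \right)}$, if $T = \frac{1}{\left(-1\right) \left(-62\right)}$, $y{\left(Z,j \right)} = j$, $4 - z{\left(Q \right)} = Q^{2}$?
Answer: $\frac{5891}{62} \approx 95.016$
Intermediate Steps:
$z{\left(Q \right)} = 4 - Q^{2}$
$b{\left(c,h \right)} = -19$ ($b{\left(c,h \right)} = \left(\left(4 - \left(-4\right)^{2}\right) - 5\right) - 2 = \left(\left(4 - 16\right) - 5\right) - 2 = \left(-12 - 5\right) - 2 = -17 - 2 = -19$)
$T = \frac{1}{62} \approx 0.016129$
$T + b{\left(-3 + 2,-6 \right)} y{\left(-11,-5 \right)} = \frac{1}{62} - -95 = \frac{1}{62} + 95 = \frac{5891}{62}$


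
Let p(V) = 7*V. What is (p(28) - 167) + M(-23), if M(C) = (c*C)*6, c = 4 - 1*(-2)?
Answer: -799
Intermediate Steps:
c = 6 (c = 4 + 2 = 6)
M(C) = 36*C (M(C) = (6*C)*6 = 36*C)
(p(28) - 167) + M(-23) = (7*28 - 167) + 36*(-23) = (196 - 167) - 828 = 29 - 828 = -799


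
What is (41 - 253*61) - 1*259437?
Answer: -274829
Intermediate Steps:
(41 - 253*61) - 1*259437 = (41 - 15433) - 259437 = -15392 - 259437 = -274829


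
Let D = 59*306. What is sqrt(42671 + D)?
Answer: 5*sqrt(2429) ≈ 246.42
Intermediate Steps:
D = 18054
sqrt(42671 + D) = sqrt(42671 + 18054) = sqrt(60725) = 5*sqrt(2429)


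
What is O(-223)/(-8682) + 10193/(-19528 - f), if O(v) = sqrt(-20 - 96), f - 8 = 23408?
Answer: -10193/42944 - I*sqrt(29)/4341 ≈ -0.23736 - 0.0012405*I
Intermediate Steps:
f = 23416 (f = 8 + 23408 = 23416)
O(v) = 2*I*sqrt(29) (O(v) = sqrt(-116) = 2*I*sqrt(29))
O(-223)/(-8682) + 10193/(-19528 - f) = (2*I*sqrt(29))/(-8682) + 10193/(-19528 - 1*23416) = (2*I*sqrt(29))*(-1/8682) + 10193/(-19528 - 23416) = -I*sqrt(29)/4341 + 10193/(-42944) = -I*sqrt(29)/4341 + 10193*(-1/42944) = -I*sqrt(29)/4341 - 10193/42944 = -10193/42944 - I*sqrt(29)/4341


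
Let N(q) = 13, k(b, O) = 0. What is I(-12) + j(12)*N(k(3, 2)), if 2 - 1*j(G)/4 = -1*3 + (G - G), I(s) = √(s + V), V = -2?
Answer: 260 + I*√14 ≈ 260.0 + 3.7417*I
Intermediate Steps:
I(s) = √(-2 + s) (I(s) = √(s - 2) = √(-2 + s))
j(G) = 20 (j(G) = 8 - 4*(-1*3 + (G - G)) = 8 - 4*(-3 + 0) = 8 - 4*(-3) = 8 + 12 = 20)
I(-12) + j(12)*N(k(3, 2)) = √(-2 - 12) + 20*13 = √(-14) + 260 = I*√14 + 260 = 260 + I*√14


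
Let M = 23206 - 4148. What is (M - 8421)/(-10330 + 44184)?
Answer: 10637/33854 ≈ 0.31420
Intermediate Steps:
M = 19058
(M - 8421)/(-10330 + 44184) = (19058 - 8421)/(-10330 + 44184) = 10637/33854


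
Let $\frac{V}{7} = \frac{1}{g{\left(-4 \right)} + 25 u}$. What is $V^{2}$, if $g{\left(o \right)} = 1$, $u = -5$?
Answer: $\frac{49}{15376} \approx 0.0031868$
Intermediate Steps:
$V = - \frac{7}{124}$ ($V = \frac{7}{1 + 25 \left(-5\right)} = \frac{7}{1 - 125} = \frac{7}{-124} = 7 \left(- \frac{1}{124}\right) = - \frac{7}{124} \approx -0.056452$)
$V^{2} = \left(- \frac{7}{124}\right)^{2} = \frac{49}{15376}$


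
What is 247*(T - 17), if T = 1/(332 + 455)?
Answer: -3304366/787 ≈ -4198.7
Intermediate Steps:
T = 1/787 ≈ 0.0012706
247*(T - 17) = 247*(1/787 - 17) = 247*(-13378/787) = -3304366/787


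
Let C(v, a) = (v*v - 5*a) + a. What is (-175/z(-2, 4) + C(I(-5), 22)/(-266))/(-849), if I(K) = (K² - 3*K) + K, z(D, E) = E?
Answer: 25549/451668 ≈ 0.056566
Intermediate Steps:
I(K) = K² - 2*K
C(v, a) = v² - 4*a (C(v, a) = (v² - 5*a) + a = v² - 4*a)
(-175/z(-2, 4) + C(I(-5), 22)/(-266))/(-849) = (-175/4 + ((-5*(-2 - 5))² - 4*22)/(-266))/(-849) = (-175*¼ + ((-5*(-7))² - 88)*(-1/266))*(-1/849) = (-175/4 + (35² - 88)*(-1/266))*(-1/849) = (-175/4 + (1225 - 88)*(-1/266))*(-1/849) = (-175/4 + 1137*(-1/266))*(-1/849) = (-175/4 - 1137/266)*(-1/849) = -25549/532*(-1/849) = 25549/451668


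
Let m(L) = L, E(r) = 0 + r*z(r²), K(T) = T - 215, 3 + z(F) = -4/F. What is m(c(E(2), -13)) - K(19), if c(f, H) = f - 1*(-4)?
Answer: 192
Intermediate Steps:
z(F) = -3 - 4/F
K(T) = -215 + T
E(r) = r*(-3 - 4/r²) (E(r) = 0 + r*(-3 - 4/r²) = r*(-3 - 4/r²))
c(f, H) = 4 + f (c(f, H) = f + 4 = 4 + f)
m(c(E(2), -13)) - K(19) = (4 + (-4/2 - 3*2)) - (-215 + 19) = (4 + (-4*½ - 6)) - 1*(-196) = (4 + (-2 - 6)) + 196 = (4 - 8) + 196 = -4 + 196 = 192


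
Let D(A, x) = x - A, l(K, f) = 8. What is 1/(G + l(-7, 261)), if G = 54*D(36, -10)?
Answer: -1/2476 ≈ -0.00040388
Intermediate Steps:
G = -2484 (G = 54*(-10 - 1*36) = 54*(-10 - 36) = 54*(-46) = -2484)
1/(G + l(-7, 261)) = 1/(-2484 + 8) = 1/(-2476) = -1/2476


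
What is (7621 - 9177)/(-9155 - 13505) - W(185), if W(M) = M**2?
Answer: -193884236/5665 ≈ -34225.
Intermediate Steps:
(7621 - 9177)/(-9155 - 13505) - W(185) = (7621 - 9177)/(-9155 - 13505) - 1*185**2 = -1556/(-22660) - 1*34225 = -1556*(-1/22660) - 34225 = 389/5665 - 34225 = -193884236/5665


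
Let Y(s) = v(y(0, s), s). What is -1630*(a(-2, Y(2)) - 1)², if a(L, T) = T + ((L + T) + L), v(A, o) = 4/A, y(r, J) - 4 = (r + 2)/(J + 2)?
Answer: -1370830/81 ≈ -16924.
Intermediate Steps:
y(r, J) = 4 + (2 + r)/(2 + J) (y(r, J) = 4 + (r + 2)/(J + 2) = 4 + (2 + r)/(2 + J))
Y(s) = 4*(2 + s)/(10 + 4*s) (Y(s) = 4/(((10 + 0 + 4*s)/(2 + s))) = 4/(((10 + 4*s)/(2 + s))) = 4*((2 + s)/(10 + 4*s)) = 4*(2 + s)/(10 + 4*s))
a(L, T) = 2*L + 2*T (a(L, T) = T + (T + 2*L) = 2*L + 2*T)
-1630*(a(-2, Y(2)) - 1)² = -1630*((2*(-2) + 2*(2*(2 + 2)/(5 + 2*2))) - 1)² = -1630*((-4 + 2*(2*4/(5 + 4))) - 1)² = -1630*((-4 + 2*(2*4/9)) - 1)² = -1630*((-4 + 2*(2*(⅑)*4)) - 1)² = -1630*((-4 + 2*(8/9)) - 1)² = -1630*((-4 + 16/9) - 1)² = -1630*(-20/9 - 1)² = -1630*(-29/9)² = -1630*841/81 = -1370830/81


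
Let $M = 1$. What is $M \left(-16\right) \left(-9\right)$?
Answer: $144$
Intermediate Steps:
$M \left(-16\right) \left(-9\right) = 1 \left(-16\right) \left(-9\right) = \left(-16\right) \left(-9\right) = 144$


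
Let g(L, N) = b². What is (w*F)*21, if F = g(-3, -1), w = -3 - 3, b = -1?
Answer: -126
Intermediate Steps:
w = -6
g(L, N) = 1 (g(L, N) = (-1)² = 1)
F = 1
(w*F)*21 = -6*1*21 = -6*21 = -126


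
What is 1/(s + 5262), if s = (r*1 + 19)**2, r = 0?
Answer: 1/5623 ≈ 0.00017784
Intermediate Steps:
s = 361 (s = (0*1 + 19)**2 = (0 + 19)**2 = 19**2 = 361)
1/(s + 5262) = 1/(361 + 5262) = 1/5623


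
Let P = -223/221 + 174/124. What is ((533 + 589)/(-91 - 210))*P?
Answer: -178233/121303 ≈ -1.4693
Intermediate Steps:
P = 5401/13702 (P = -223*1/221 + 174*(1/124) = -223/221 + 87/62 = 5401/13702 ≈ 0.39418)
((533 + 589)/(-91 - 210))*P = ((533 + 589)/(-91 - 210))*(5401/13702) = (1122/(-301))*(5401/13702) = (1122*(-1/301))*(5401/13702) = -1122/301*5401/13702 = -178233/121303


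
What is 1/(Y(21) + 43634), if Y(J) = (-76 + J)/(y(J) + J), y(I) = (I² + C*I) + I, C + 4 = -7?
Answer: 252/10995713 ≈ 2.2918e-5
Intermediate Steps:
C = -11 (C = -4 - 7 = -11)
y(I) = I² - 10*I (y(I) = (I² - 11*I) + I = I² - 10*I)
Y(J) = (-76 + J)/(J + J*(-10 + J)) (Y(J) = (-76 + J)/(J*(-10 + J) + J) = (-76 + J)/(J + J*(-10 + J)))
1/(Y(21) + 43634) = 1/((-76 + 21)/(21*(-9 + 21)) + 43634) = 1/((1/21)*(-55)/12 + 43634) = 1/((1/21)*(1/12)*(-55) + 43634) = 1/(-55/252 + 43634) = 1/(10995713/252) = 252/10995713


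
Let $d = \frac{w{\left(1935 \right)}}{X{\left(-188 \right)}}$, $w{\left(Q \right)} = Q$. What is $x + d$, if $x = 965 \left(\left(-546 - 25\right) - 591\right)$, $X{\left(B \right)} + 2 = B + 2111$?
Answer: $- \frac{2154072995}{1921} \approx -1.1213 \cdot 10^{6}$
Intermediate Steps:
$X{\left(B \right)} = 2109 + B$ ($X{\left(B \right)} = -2 + \left(B + 2111\right) = -2 + \left(2111 + B\right) = 2109 + B$)
$x = -1121330$ ($x = 965 \left(\left(-546 - 25\right) - 591\right) = 965 \left(-571 - 591\right) = 965 \left(-1162\right) = -1121330$)
$d = \frac{1935}{1921}$ ($d = \frac{1935}{2109 - 188} = \frac{1935}{1921} \approx 1.0073$)
$x + d = -1121330 + \frac{1935}{1921} = - \frac{2154072995}{1921}$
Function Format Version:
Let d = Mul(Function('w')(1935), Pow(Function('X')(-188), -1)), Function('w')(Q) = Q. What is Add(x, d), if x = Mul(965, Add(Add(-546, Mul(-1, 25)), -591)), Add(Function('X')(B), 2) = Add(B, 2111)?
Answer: Rational(-2154072995, 1921) ≈ -1.1213e+6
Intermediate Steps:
Function('X')(B) = Add(2109, B) (Function('X')(B) = Add(-2, Add(B, 2111)) = Add(-2, Add(2111, B)) = Add(2109, B))
x = -1121330 (x = Mul(965, Add(Add(-546, -25), -591)) = Mul(965, Add(-571, -591)) = Mul(965, -1162) = -1121330)
d = Rational(1935, 1921) (d = Mul(1935, Pow(Add(2109, -188), -1)) = Mul(1935, Pow(1921, -1)) = Mul(1935, Rational(1, 1921)) = Rational(1935, 1921) ≈ 1.0073)
Add(x, d) = Add(-1121330, Rational(1935, 1921)) = Rational(-2154072995, 1921)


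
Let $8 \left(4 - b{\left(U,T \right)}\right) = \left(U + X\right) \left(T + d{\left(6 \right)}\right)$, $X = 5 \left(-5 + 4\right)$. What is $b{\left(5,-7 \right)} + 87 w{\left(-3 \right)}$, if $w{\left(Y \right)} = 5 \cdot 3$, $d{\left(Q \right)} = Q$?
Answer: $1309$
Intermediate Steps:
$X = -5$ ($X = 5 \left(-1\right) = -5$)
$w{\left(Y \right)} = 15$
$b{\left(U,T \right)} = 4 - \frac{\left(-5 + U\right) \left(6 + T\right)}{8}$ ($b{\left(U,T \right)} = 4 - \frac{\left(U - 5\right) \left(T + 6\right)}{8} = 4 - \frac{\left(-5 + U\right) \left(6 + T\right)}{8}$)
$b{\left(5,-7 \right)} + 87 w{\left(-3 \right)} = \left(\frac{31}{4} - \frac{15}{4} + \frac{5}{8} \left(-7\right) - \left(- \frac{7}{8}\right) 5\right) + 87 \cdot 15 = \left(\frac{31}{4} - \frac{15}{4} - \frac{35}{8} + \frac{35}{8}\right) + 1305 = 4 + 1305 = 1309$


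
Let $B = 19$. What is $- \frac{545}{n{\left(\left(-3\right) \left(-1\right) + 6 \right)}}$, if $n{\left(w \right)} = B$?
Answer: $- \frac{545}{19} \approx -28.684$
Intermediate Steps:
$n{\left(w \right)} = 19$
$- \frac{545}{n{\left(\left(-3\right) \left(-1\right) + 6 \right)}} = - \frac{545}{19}$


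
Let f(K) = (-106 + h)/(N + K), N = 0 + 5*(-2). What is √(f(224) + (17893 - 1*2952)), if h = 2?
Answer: √171053945/107 ≈ 122.23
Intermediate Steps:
N = -10 (N = 0 - 10 = -10)
f(K) = -104/(-10 + K) (f(K) = (-106 + 2)/(-10 + K) = -104/(-10 + K))
√(f(224) + (17893 - 1*2952)) = √(-104/(-10 + 224) + (17893 - 1*2952)) = √(-104/214 + (17893 - 2952)) = √(-104*1/214 + 14941) = √(-52/107 + 14941) = √(1598635/107) = √171053945/107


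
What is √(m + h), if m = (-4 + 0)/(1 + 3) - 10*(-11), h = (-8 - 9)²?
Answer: √398 ≈ 19.950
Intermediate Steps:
h = 289 (h = (-17)² = 289)
m = 109 (m = -4/4 + 110 = -4*¼ + 110 = -1 + 110 = 109)
√(m + h) = √(109 + 289) = √398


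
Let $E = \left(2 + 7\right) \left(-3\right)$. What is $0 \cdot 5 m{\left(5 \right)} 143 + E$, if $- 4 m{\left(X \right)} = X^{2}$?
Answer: $-27$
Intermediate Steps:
$m{\left(X \right)} = - \frac{X^{2}}{4}$
$E = -27$ ($E = 9 \left(-3\right) = -27$)
$0 \cdot 5 m{\left(5 \right)} 143 + E = 0 \cdot 5 \left(- \frac{5^{2}}{4}\right) 143 - 27 = 0 \left(\left(- \frac{1}{4}\right) 25\right) 143 - 27 = 0 \left(- \frac{25}{4}\right) 143 - 27 = 0 \cdot 143 - 27 = 0 - 27 = -27$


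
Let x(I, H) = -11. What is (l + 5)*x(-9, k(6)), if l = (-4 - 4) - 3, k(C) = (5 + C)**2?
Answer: 66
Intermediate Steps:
l = -11 (l = -8 - 3 = -11)
(l + 5)*x(-9, k(6)) = (-11 + 5)*(-11) = -6*(-11) = 66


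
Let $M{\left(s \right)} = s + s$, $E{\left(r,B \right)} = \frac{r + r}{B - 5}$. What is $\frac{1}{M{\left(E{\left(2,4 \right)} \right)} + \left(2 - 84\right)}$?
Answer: $- \frac{1}{90} \approx -0.011111$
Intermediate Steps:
$E{\left(r,B \right)} = \frac{2 r}{-5 + B}$
$M{\left(s \right)} = 2 s$
$\frac{1}{M{\left(E{\left(2,4 \right)} \right)} + \left(2 - 84\right)} = \frac{1}{2 \cdot 2 \cdot 2 \frac{1}{-5 + 4} + \left(2 - 84\right)} = \frac{1}{2 \cdot 2 \cdot 2 \frac{1}{-1} + \left(2 - 84\right)} = \frac{1}{2 \cdot 2 \cdot 2 \left(-1\right) - 82} = \frac{1}{2 \left(-4\right) - 82} = \frac{1}{-8 - 82} = \frac{1}{-90} = - \frac{1}{90}$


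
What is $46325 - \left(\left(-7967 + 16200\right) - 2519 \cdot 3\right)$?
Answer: $45649$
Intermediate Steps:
$46325 - \left(\left(-7967 + 16200\right) - 2519 \cdot 3\right) = 46325 - \left(8233 - 7557\right) = 46325 - 676 = 45649$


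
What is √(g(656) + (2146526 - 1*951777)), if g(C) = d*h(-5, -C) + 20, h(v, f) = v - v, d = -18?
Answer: √1194769 ≈ 1093.1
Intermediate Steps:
h(v, f) = 0
g(C) = 20 (g(C) = -18*0 + 20 = 0 + 20 = 20)
√(g(656) + (2146526 - 1*951777)) = √(20 + (2146526 - 1*951777)) = √(20 + (2146526 - 951777)) = √(20 + 1194749) = √1194769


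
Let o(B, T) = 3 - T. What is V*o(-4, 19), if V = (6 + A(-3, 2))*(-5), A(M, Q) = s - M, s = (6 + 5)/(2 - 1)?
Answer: 1600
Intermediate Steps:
s = 11 (s = 11/1 = 11*1 = 11)
A(M, Q) = 11 - M
V = -100 (V = (6 + (11 - 1*(-3)))*(-5) = (6 + (11 + 3))*(-5) = (6 + 14)*(-5) = 20*(-5) = -100)
V*o(-4, 19) = -100*(3 - 1*19) = -100*(3 - 19) = -100*(-16) = 1600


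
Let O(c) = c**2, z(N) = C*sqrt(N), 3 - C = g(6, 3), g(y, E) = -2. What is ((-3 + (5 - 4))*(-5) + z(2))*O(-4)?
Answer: 160 + 80*sqrt(2) ≈ 273.14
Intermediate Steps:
C = 5 (C = 3 - 1*(-2) = 3 + 2 = 5)
z(N) = 5*sqrt(N)
((-3 + (5 - 4))*(-5) + z(2))*O(-4) = ((-3 + (5 - 4))*(-5) + 5*sqrt(2))*(-4)**2 = ((-3 + 1)*(-5) + 5*sqrt(2))*16 = (-2*(-5) + 5*sqrt(2))*16 = (10 + 5*sqrt(2))*16 = 160 + 80*sqrt(2)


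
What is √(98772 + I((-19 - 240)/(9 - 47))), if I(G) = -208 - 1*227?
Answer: √98337 ≈ 313.59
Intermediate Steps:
I(G) = -435 (I(G) = -208 - 227 = -435)
√(98772 + I((-19 - 240)/(9 - 47))) = √(98772 - 435) = √98337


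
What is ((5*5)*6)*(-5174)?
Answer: -776100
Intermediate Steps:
((5*5)*6)*(-5174) = (25*6)*(-5174) = 150*(-5174) = -776100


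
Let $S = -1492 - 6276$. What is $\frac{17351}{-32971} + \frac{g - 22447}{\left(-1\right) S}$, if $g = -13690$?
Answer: $- \frac{1326255595}{256118728} \approx -5.1783$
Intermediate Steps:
$S = -7768$ ($S = -1492 - 6276 = -7768$)
$\frac{17351}{-32971} + \frac{g - 22447}{\left(-1\right) S} = \frac{17351}{-32971} + \frac{-13690 - 22447}{\left(-1\right) \left(-7768\right)} = 17351 \left(- \frac{1}{32971}\right) - \frac{36137}{7768} = - \frac{17351}{32971} - \frac{36137}{7768} = - \frac{1326255595}{256118728}$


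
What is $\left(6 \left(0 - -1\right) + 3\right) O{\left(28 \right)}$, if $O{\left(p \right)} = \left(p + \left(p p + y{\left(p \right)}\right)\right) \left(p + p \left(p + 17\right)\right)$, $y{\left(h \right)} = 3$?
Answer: $9447480$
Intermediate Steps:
$O{\left(p \right)} = \left(p + p \left(17 + p\right)\right) \left(3 + p + p^{2}\right)$ ($O{\left(p \right)} = \left(p + \left(p p + 3\right)\right) \left(p + p \left(p + 17\right)\right) = \left(p + \left(p^{2} + 3\right)\right) \left(p + p \left(17 + p\right)\right) = \left(p + \left(3 + p^{2}\right)\right) \left(p + p \left(17 + p\right)\right) = \left(3 + p + p^{2}\right) \left(p + p \left(17 + p\right)\right) = \left(p + p \left(17 + p\right)\right) \left(3 + p + p^{2}\right)$)
$\left(6 \left(0 - -1\right) + 3\right) O{\left(28 \right)} = \left(6 \left(0 - -1\right) + 3\right) 28 \left(54 + 28^{3} + 19 \cdot 28^{2} + 21 \cdot 28\right) = \left(6 \left(0 + 1\right) + 3\right) 28 \left(54 + 21952 + 19 \cdot 784 + 588\right) = \left(6 \cdot 1 + 3\right) 28 \left(54 + 21952 + 14896 + 588\right) = \left(6 + 3\right) 28 \cdot 37490 = 9 \cdot 1049720 = 9447480$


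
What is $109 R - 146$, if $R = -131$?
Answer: $-14425$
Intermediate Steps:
$109 R - 146 = 109 \left(-131\right) - 146 = -14279 - 146 = -14425$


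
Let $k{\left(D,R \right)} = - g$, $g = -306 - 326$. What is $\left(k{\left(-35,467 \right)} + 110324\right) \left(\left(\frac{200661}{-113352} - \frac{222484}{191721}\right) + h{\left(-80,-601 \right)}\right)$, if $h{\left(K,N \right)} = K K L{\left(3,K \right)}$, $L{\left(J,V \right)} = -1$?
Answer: $- \frac{1286610882212684837}{1810996566} \approx -7.1044 \cdot 10^{8}$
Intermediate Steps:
$g = -632$
$k{\left(D,R \right)} = 632$ ($k{\left(D,R \right)} = \left(-1\right) \left(-632\right) = 632$)
$h{\left(K,N \right)} = - K^{2}$ ($h{\left(K,N \right)} = K K \left(-1\right) = K^{2} \left(-1\right) = - K^{2}$)
$\left(k{\left(-35,467 \right)} + 110324\right) \left(\left(\frac{200661}{-113352} - \frac{222484}{191721}\right) + h{\left(-80,-601 \right)}\right) = \left(632 + 110324\right) \left(\left(\frac{200661}{-113352} - \frac{222484}{191721}\right) - \left(-80\right)^{2}\right) = 110956 \left(\left(200661 \left(- \frac{1}{113352}\right) - \frac{222484}{191721}\right) - 6400\right) = 110956 \left(\left(- \frac{66887}{37784} - \frac{222484}{191721}\right) - 6400\right) = 110956 \left(- \frac{21229977983}{7243986264} - 6400\right) = 110956 \left(- \frac{46382742067583}{7243986264}\right) = - \frac{1286610882212684837}{1810996566}$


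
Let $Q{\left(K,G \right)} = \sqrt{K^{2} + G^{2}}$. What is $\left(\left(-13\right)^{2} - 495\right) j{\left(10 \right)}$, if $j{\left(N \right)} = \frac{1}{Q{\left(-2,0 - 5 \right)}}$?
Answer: $- \frac{326 \sqrt{29}}{29} \approx -60.537$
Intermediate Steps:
$Q{\left(K,G \right)} = \sqrt{G^{2} + K^{2}}$
$j{\left(N \right)} = \frac{\sqrt{29}}{29}$ ($j{\left(N \right)} = \frac{1}{\sqrt{\left(0 - 5\right)^{2} + \left(-2\right)^{2}}} = \frac{1}{\sqrt{\left(-5\right)^{2} + 4}} = \frac{1}{\sqrt{25 + 4}} = \frac{1}{\sqrt{29}} = \frac{\sqrt{29}}{29}$)
$\left(\left(-13\right)^{2} - 495\right) j{\left(10 \right)} = \left(\left(-13\right)^{2} - 495\right) \frac{\sqrt{29}}{29} = \left(169 - 495\right) \frac{\sqrt{29}}{29} = - 326 \frac{\sqrt{29}}{29} = - \frac{326 \sqrt{29}}{29}$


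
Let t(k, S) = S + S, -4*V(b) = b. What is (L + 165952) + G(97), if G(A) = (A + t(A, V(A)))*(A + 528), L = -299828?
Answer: -207127/2 ≈ -1.0356e+5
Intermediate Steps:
V(b) = -b/4
t(k, S) = 2*S
G(A) = A*(528 + A)/2 (G(A) = (A + 2*(-A/4))*(A + 528) = (A - A/2)*(528 + A) = (A/2)*(528 + A) = A*(528 + A)/2)
(L + 165952) + G(97) = (-299828 + 165952) + (½)*97*(528 + 97) = -133876 + (½)*97*625 = -133876 + 60625/2 = -207127/2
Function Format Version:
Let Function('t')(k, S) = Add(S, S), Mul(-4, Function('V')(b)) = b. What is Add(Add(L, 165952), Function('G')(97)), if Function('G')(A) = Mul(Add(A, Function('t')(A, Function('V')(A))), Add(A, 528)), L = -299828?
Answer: Rational(-207127, 2) ≈ -1.0356e+5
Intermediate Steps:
Function('V')(b) = Mul(Rational(-1, 4), b)
Function('t')(k, S) = Mul(2, S)
Function('G')(A) = Mul(Rational(1, 2), A, Add(528, A)) (Function('G')(A) = Mul(Add(A, Mul(2, Mul(Rational(-1, 4), A))), Add(A, 528)) = Mul(Add(A, Mul(Rational(-1, 2), A)), Add(528, A)) = Mul(Mul(Rational(1, 2), A), Add(528, A)) = Mul(Rational(1, 2), A, Add(528, A)))
Add(Add(L, 165952), Function('G')(97)) = Add(Add(-299828, 165952), Mul(Rational(1, 2), 97, Add(528, 97))) = Add(-133876, Mul(Rational(1, 2), 97, 625)) = Add(-133876, Rational(60625, 2)) = Rational(-207127, 2)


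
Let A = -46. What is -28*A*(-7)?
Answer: -9016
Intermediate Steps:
-28*A*(-7) = -28*(-46)*(-7) = 1288*(-7) = -9016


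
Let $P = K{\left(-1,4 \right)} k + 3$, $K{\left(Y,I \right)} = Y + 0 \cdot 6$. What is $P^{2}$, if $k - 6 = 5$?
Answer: $64$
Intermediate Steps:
$k = 11$ ($k = 6 + 5 = 11$)
$K{\left(Y,I \right)} = Y$ ($K{\left(Y,I \right)} = Y + 0 = Y$)
$P = -8$ ($P = \left(-1\right) 11 + 3 = -11 + 3 = -8$)
$P^{2} = \left(-8\right)^{2} = 64$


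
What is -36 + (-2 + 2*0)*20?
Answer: -76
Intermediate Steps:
-36 + (-2 + 2*0)*20 = -36 + (-2 + 0)*20 = -36 - 2*20 = -36 - 40 = -76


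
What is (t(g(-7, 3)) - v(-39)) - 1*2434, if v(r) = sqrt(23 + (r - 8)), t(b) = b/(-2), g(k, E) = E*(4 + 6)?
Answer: -2449 - 2*I*sqrt(6) ≈ -2449.0 - 4.899*I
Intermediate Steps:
g(k, E) = 10*E (g(k, E) = E*10 = 10*E)
t(b) = -b/2 (t(b) = b*(-1/2) = -b/2)
v(r) = sqrt(15 + r) (v(r) = sqrt(23 + (-8 + r)) = sqrt(15 + r))
(t(g(-7, 3)) - v(-39)) - 1*2434 = (-5*3 - sqrt(15 - 39)) - 1*2434 = (-1/2*30 - sqrt(-24)) - 2434 = (-15 - 2*I*sqrt(6)) - 2434 = -2449 - 2*I*sqrt(6)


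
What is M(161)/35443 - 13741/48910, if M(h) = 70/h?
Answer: -167179447/595087970 ≈ -0.28093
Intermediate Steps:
M(161)/35443 - 13741/48910 = (70/161)/35443 - 13741/48910 = (70*(1/161))*(1/35443) - 13741*1/48910 = (10/23)*(1/35443) - 13741/48910 = 10/815189 - 13741/48910 = -167179447/595087970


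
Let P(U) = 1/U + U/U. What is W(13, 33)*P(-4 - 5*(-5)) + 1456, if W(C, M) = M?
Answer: 10434/7 ≈ 1490.6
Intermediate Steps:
P(U) = 1 + 1/U (P(U) = 1/U + 1 = 1 + 1/U)
W(13, 33)*P(-4 - 5*(-5)) + 1456 = 33*((1 + (-4 - 5*(-5)))/(-4 - 5*(-5))) + 1456 = 33*((1 + (-4 + 25))/(-4 + 25)) + 1456 = 33*((1 + 21)/21) + 1456 = 33*((1/21)*22) + 1456 = 33*(22/21) + 1456 = 242/7 + 1456 = 10434/7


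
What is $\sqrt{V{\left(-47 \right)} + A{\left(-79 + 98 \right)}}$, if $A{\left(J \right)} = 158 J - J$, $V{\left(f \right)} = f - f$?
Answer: $\sqrt{2983} \approx 54.617$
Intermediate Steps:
$V{\left(f \right)} = 0$
$A{\left(J \right)} = 157 J$
$\sqrt{V{\left(-47 \right)} + A{\left(-79 + 98 \right)}} = \sqrt{0 + 157 \left(-79 + 98\right)} = \sqrt{0 + 157 \cdot 19} = \sqrt{0 + 2983} = \sqrt{2983}$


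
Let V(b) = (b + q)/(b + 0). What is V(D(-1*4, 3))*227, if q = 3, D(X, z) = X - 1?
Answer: 454/5 ≈ 90.800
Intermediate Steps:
D(X, z) = -1 + X
V(b) = (3 + b)/b (V(b) = (b + 3)/(b + 0) = (3 + b)/b)
V(D(-1*4, 3))*227 = ((3 + (-1 - 1*4))/(-1 - 1*4))*227 = ((3 + (-1 - 4))/(-1 - 4))*227 = ((3 - 5)/(-5))*227 = -⅕*(-2)*227 = (⅖)*227 = 454/5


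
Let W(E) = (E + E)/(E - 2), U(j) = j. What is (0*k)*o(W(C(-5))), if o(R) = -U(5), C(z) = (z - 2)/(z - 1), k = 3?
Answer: 0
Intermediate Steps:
C(z) = (-2 + z)/(-1 + z)
W(E) = 2*E/(-2 + E) (W(E) = (2*E)/(-2 + E) = 2*E/(-2 + E))
o(R) = -5 (o(R) = -1*5 = -5)
(0*k)*o(W(C(-5))) = (0*3)*(-5) = 0*(-5) = 0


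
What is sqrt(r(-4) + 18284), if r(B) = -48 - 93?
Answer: sqrt(18143) ≈ 134.70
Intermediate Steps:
r(B) = -141
sqrt(r(-4) + 18284) = sqrt(-141 + 18284) = sqrt(18143)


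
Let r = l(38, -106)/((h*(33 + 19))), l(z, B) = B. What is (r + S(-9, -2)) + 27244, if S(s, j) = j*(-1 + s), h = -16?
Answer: 11341877/416 ≈ 27264.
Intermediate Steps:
r = 53/416 (r = -106*(-1/(16*(33 + 19))) = -106/((-16*52)) = -106/(-832) = -106*(-1/832) = 53/416 ≈ 0.12740)
(r + S(-9, -2)) + 27244 = (53/416 - 2*(-1 - 9)) + 27244 = (53/416 - 2*(-10)) + 27244 = (53/416 + 20) + 27244 = 8373/416 + 27244 = 11341877/416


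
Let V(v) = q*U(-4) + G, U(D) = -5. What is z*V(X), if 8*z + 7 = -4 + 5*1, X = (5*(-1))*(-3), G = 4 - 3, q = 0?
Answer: -¾ ≈ -0.75000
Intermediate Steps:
G = 1
X = 15 (X = -5*(-3) = 15)
V(v) = 1 (V(v) = 0*(-5) + 1 = 0 + 1 = 1)
z = -¾ (z = -7/8 + (-4 + 5*1)/8 = -7/8 + (-4 + 5)/8 = -7/8 + (⅛)*1 = -7/8 + ⅛ = -¾ ≈ -0.75000)
z*V(X) = -¾*1 = -¾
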